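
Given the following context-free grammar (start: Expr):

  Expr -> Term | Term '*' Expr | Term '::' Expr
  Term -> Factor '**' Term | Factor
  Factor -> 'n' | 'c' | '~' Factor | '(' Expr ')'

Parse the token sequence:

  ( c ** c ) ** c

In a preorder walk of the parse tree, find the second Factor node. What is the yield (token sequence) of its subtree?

c

[Expr [Term [Factor ( [Expr [Term [Factor c] ** [Term [Factor c]]]] )] ** [Term [Factor c]]]]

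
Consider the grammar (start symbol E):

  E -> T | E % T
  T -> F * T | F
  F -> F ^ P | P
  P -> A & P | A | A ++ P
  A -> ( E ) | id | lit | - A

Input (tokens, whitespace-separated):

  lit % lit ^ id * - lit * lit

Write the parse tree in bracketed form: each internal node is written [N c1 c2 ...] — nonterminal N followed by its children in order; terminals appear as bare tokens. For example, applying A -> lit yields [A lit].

E
E % T
T % T
F % T
P % T
A % T
lit % T
lit % F * T
lit % F ^ P * T
lit % P ^ P * T
lit % A ^ P * T
lit % lit ^ P * T
lit % lit ^ A * T
lit % lit ^ id * T
lit % lit ^ id * F * T
lit % lit ^ id * P * T
lit % lit ^ id * A * T
lit % lit ^ id * - A * T
lit % lit ^ id * - lit * T
lit % lit ^ id * - lit * F
lit % lit ^ id * - lit * P
lit % lit ^ id * - lit * A
lit % lit ^ id * - lit * lit

[E [E [T [F [P [A lit]]]]] % [T [F [F [P [A lit]]] ^ [P [A id]]] * [T [F [P [A - [A lit]]]] * [T [F [P [A lit]]]]]]]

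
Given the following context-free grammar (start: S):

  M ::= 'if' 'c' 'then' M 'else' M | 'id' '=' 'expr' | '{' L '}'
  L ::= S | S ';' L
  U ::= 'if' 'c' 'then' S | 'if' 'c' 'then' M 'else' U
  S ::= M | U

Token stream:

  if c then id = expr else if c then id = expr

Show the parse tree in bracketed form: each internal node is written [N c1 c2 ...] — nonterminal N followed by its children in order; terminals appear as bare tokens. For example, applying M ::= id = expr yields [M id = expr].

S
U
if c then M else U
if c then id = expr else U
if c then id = expr else if c then S
if c then id = expr else if c then M
if c then id = expr else if c then id = expr

[S [U if c then [M id = expr] else [U if c then [S [M id = expr]]]]]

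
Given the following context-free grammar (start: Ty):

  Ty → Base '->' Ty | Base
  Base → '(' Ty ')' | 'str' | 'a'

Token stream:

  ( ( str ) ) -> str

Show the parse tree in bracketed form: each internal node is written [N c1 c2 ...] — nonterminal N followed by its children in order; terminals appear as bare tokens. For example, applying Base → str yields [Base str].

Ty
Base -> Ty
( Ty ) -> Ty
( Base ) -> Ty
( ( Ty ) ) -> Ty
( ( Base ) ) -> Ty
( ( str ) ) -> Ty
( ( str ) ) -> Base
( ( str ) ) -> str

[Ty [Base ( [Ty [Base ( [Ty [Base str]] )]] )] -> [Ty [Base str]]]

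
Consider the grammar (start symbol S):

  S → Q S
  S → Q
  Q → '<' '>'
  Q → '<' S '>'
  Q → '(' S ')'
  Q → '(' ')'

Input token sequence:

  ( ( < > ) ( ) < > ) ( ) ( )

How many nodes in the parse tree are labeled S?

[S [Q ( [S [Q ( [S [Q < >]] )] [S [Q ( )] [S [Q < >]]]] )] [S [Q ( )] [S [Q ( )]]]]

7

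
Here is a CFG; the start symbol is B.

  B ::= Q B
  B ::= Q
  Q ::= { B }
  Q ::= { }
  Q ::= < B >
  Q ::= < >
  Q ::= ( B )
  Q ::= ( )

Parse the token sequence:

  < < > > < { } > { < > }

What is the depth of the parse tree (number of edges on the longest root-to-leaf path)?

6

[B [Q < [B [Q < >]] >] [B [Q < [B [Q { }]] >] [B [Q { [B [Q < >]] }]]]]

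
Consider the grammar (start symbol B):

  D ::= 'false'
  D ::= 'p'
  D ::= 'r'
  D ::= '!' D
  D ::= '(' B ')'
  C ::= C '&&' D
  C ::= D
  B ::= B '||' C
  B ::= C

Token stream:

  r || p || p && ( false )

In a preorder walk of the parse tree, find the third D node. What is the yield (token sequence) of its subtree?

[B [B [B [C [D r]]] || [C [D p]]] || [C [C [D p]] && [D ( [B [C [D false]]] )]]]

p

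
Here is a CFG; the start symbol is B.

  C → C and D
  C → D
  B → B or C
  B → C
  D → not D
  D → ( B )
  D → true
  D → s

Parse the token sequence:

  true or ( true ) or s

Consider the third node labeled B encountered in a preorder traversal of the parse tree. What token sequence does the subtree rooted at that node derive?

[B [B [B [C [D true]]] or [C [D ( [B [C [D true]]] )]]] or [C [D s]]]

true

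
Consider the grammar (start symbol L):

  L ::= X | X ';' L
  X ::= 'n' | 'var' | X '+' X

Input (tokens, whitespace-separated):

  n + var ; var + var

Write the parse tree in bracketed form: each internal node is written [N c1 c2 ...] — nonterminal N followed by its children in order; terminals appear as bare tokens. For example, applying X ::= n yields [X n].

[L [X [X n] + [X var]] ; [L [X [X var] + [X var]]]]

L
X ; L
X + X ; L
n + X ; L
n + var ; L
n + var ; X
n + var ; X + X
n + var ; var + X
n + var ; var + var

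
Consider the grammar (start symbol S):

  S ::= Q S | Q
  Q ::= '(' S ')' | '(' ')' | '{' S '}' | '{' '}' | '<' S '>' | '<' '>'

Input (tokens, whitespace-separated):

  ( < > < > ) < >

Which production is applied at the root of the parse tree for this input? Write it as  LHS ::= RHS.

[S [Q ( [S [Q < >] [S [Q < >]]] )] [S [Q < >]]]

S ::= Q S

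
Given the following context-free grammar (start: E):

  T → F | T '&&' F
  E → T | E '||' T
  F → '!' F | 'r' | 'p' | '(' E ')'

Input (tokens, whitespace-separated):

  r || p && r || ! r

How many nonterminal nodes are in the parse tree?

[E [E [E [T [F r]]] || [T [T [F p]] && [F r]]] || [T [F ! [F r]]]]

12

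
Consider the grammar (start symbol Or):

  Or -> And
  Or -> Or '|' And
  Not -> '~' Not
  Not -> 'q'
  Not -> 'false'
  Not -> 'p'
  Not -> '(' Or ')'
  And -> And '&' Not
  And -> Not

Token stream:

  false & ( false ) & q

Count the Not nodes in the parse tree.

4

[Or [And [And [And [Not false]] & [Not ( [Or [And [Not false]]] )]] & [Not q]]]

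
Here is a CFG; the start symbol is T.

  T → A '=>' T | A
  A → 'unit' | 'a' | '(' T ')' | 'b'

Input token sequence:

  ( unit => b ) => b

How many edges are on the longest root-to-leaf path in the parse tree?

5

[T [A ( [T [A unit] => [T [A b]]] )] => [T [A b]]]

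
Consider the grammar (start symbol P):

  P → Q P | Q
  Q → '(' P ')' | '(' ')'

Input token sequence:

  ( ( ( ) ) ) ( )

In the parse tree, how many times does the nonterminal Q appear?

[P [Q ( [P [Q ( [P [Q ( )]] )]] )] [P [Q ( )]]]

4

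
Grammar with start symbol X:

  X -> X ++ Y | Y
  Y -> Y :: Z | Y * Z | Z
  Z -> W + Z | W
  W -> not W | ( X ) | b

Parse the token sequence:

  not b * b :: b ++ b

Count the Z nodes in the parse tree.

[X [X [Y [Y [Y [Z [W not [W b]]]] * [Z [W b]]] :: [Z [W b]]]] ++ [Y [Z [W b]]]]

4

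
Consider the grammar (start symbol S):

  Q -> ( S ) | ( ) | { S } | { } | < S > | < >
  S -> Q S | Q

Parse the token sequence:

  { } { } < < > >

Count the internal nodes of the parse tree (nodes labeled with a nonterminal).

[S [Q { }] [S [Q { }] [S [Q < [S [Q < >]] >]]]]

8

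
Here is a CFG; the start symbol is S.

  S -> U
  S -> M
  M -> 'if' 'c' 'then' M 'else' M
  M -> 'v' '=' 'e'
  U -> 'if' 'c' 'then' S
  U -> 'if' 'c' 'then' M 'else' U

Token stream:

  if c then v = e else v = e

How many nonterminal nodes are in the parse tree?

4

[S [M if c then [M v = e] else [M v = e]]]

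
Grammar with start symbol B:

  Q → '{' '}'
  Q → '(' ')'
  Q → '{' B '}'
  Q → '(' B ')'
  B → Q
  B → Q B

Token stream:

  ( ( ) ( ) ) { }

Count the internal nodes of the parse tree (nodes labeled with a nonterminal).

[B [Q ( [B [Q ( )] [B [Q ( )]]] )] [B [Q { }]]]

8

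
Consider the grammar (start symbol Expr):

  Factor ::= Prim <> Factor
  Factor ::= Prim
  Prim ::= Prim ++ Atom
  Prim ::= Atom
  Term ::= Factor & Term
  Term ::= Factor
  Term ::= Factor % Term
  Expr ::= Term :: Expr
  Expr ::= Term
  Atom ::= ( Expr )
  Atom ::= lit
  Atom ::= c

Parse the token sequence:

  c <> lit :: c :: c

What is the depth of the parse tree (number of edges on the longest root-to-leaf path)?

7

[Expr [Term [Factor [Prim [Atom c]] <> [Factor [Prim [Atom lit]]]]] :: [Expr [Term [Factor [Prim [Atom c]]]] :: [Expr [Term [Factor [Prim [Atom c]]]]]]]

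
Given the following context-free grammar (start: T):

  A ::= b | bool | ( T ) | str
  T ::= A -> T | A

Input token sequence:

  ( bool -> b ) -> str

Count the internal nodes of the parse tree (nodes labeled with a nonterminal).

[T [A ( [T [A bool] -> [T [A b]]] )] -> [T [A str]]]

8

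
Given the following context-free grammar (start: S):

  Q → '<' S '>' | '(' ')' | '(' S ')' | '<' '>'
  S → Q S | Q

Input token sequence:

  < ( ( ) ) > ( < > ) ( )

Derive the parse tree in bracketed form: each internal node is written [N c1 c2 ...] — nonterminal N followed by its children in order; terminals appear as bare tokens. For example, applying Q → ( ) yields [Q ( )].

S
Q S
< S > S
< Q > S
< ( S ) > S
< ( Q ) > S
< ( ( ) ) > S
< ( ( ) ) > Q S
< ( ( ) ) > ( S ) S
< ( ( ) ) > ( Q ) S
< ( ( ) ) > ( < > ) S
< ( ( ) ) > ( < > ) Q
< ( ( ) ) > ( < > ) ( )

[S [Q < [S [Q ( [S [Q ( )]] )]] >] [S [Q ( [S [Q < >]] )] [S [Q ( )]]]]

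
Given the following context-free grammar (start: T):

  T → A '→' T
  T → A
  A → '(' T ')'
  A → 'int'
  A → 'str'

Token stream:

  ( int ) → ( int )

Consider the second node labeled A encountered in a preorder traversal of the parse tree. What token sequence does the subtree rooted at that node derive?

[T [A ( [T [A int]] )] → [T [A ( [T [A int]] )]]]

int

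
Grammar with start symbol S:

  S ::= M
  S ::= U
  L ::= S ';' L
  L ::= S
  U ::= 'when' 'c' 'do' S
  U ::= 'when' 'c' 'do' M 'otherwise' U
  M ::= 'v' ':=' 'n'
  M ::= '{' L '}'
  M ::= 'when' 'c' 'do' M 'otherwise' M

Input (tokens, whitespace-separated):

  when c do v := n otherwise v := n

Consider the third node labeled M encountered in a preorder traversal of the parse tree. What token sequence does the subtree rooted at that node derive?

[S [M when c do [M v := n] otherwise [M v := n]]]

v := n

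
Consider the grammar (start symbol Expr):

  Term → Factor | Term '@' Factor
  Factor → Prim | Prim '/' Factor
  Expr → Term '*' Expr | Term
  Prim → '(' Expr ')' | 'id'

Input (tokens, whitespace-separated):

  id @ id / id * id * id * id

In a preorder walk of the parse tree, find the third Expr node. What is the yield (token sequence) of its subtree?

id * id

[Expr [Term [Term [Factor [Prim id]]] @ [Factor [Prim id] / [Factor [Prim id]]]] * [Expr [Term [Factor [Prim id]]] * [Expr [Term [Factor [Prim id]]] * [Expr [Term [Factor [Prim id]]]]]]]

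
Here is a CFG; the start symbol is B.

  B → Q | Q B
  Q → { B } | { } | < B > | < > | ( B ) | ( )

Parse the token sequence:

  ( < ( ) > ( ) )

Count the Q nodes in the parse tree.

4

[B [Q ( [B [Q < [B [Q ( )]] >] [B [Q ( )]]] )]]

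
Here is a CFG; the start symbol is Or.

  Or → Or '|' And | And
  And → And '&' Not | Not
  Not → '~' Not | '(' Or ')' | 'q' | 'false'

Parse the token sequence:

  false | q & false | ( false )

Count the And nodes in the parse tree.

[Or [Or [Or [And [Not false]]] | [And [And [Not q]] & [Not false]]] | [And [Not ( [Or [And [Not false]]] )]]]

5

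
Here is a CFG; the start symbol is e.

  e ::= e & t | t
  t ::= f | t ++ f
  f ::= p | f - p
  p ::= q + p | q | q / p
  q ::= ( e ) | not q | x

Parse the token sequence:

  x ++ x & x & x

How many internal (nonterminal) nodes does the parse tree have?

[e [e [e [t [t [f [p [q x]]]] ++ [f [p [q x]]]]] & [t [f [p [q x]]]]] & [t [f [p [q x]]]]]

19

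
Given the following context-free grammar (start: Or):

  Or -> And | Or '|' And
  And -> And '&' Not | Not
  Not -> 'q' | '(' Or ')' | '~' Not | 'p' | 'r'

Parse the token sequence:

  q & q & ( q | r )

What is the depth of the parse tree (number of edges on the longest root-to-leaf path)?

[Or [And [And [And [Not q]] & [Not q]] & [Not ( [Or [Or [And [Not q]]] | [And [Not r]]] )]]]

7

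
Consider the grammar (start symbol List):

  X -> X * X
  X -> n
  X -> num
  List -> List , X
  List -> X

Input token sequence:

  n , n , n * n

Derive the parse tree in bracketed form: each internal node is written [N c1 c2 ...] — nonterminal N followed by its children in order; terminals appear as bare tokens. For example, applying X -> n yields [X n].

List
List , X
List , X , X
X , X , X
n , X , X
n , n , X
n , n , X * X
n , n , n * X
n , n , n * n

[List [List [List [X n]] , [X n]] , [X [X n] * [X n]]]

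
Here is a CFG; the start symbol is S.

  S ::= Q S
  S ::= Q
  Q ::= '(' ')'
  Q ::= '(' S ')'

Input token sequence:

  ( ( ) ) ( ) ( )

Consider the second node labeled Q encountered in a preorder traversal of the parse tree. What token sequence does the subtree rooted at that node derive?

[S [Q ( [S [Q ( )]] )] [S [Q ( )] [S [Q ( )]]]]

( )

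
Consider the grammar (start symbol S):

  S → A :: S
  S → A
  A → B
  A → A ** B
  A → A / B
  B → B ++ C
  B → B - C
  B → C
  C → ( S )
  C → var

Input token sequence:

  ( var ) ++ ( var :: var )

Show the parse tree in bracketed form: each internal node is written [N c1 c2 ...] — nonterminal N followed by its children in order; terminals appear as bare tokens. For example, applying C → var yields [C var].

S
A
B
B ++ C
C ++ C
( S ) ++ C
( A ) ++ C
( B ) ++ C
( C ) ++ C
( var ) ++ C
( var ) ++ ( S )
( var ) ++ ( A :: S )
( var ) ++ ( B :: S )
( var ) ++ ( C :: S )
( var ) ++ ( var :: S )
( var ) ++ ( var :: A )
( var ) ++ ( var :: B )
( var ) ++ ( var :: C )
( var ) ++ ( var :: var )

[S [A [B [B [C ( [S [A [B [C var]]]] )]] ++ [C ( [S [A [B [C var]]] :: [S [A [B [C var]]]]] )]]]]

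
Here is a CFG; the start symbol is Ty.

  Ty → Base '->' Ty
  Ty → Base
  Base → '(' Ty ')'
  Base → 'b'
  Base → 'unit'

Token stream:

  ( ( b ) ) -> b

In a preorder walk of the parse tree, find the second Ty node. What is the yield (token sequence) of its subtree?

[Ty [Base ( [Ty [Base ( [Ty [Base b]] )]] )] -> [Ty [Base b]]]

( b )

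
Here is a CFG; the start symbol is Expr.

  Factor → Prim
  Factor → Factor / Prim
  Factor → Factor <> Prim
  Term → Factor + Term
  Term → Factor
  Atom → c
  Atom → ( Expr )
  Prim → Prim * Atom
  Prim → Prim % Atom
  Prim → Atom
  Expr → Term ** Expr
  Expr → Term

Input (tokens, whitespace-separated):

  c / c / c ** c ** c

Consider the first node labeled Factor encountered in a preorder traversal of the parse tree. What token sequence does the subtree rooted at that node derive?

c / c / c

[Expr [Term [Factor [Factor [Factor [Prim [Atom c]]] / [Prim [Atom c]]] / [Prim [Atom c]]]] ** [Expr [Term [Factor [Prim [Atom c]]]] ** [Expr [Term [Factor [Prim [Atom c]]]]]]]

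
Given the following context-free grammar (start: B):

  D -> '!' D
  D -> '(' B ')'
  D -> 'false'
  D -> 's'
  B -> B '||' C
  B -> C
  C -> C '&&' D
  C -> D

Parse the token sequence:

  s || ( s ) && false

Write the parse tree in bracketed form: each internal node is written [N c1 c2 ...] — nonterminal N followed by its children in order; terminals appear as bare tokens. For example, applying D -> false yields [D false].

[B [B [C [D s]]] || [C [C [D ( [B [C [D s]]] )]] && [D false]]]

B
B || C
C || C
D || C
s || C
s || C && D
s || D && D
s || ( B ) && D
s || ( C ) && D
s || ( D ) && D
s || ( s ) && D
s || ( s ) && false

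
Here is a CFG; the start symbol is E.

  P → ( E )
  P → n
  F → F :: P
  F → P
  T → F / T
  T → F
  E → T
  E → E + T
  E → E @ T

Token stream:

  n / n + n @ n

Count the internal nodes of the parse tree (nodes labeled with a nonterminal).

[E [E [E [T [F [P n]] / [T [F [P n]]]]] + [T [F [P n]]]] @ [T [F [P n]]]]

15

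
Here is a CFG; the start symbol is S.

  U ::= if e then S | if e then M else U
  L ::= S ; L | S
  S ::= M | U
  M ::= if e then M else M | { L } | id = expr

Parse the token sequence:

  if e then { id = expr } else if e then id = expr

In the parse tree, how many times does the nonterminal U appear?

[S [U if e then [M { [L [S [M id = expr]]] }] else [U if e then [S [M id = expr]]]]]

2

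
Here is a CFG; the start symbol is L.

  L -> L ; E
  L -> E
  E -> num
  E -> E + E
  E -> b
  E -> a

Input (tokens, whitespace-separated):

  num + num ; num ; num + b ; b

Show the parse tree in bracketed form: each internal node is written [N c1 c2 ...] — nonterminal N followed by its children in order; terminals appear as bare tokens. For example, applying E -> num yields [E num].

L
L ; E
L ; E ; E
L ; E ; E ; E
E ; E ; E ; E
E + E ; E ; E ; E
num + E ; E ; E ; E
num + num ; E ; E ; E
num + num ; num ; E ; E
num + num ; num ; E + E ; E
num + num ; num ; num + E ; E
num + num ; num ; num + b ; E
num + num ; num ; num + b ; b

[L [L [L [L [E [E num] + [E num]]] ; [E num]] ; [E [E num] + [E b]]] ; [E b]]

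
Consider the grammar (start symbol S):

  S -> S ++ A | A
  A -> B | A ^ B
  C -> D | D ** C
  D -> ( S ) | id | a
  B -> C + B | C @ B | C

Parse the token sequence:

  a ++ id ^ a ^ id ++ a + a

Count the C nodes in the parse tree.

[S [S [S [A [B [C [D a]]]]] ++ [A [A [A [B [C [D id]]]] ^ [B [C [D a]]]] ^ [B [C [D id]]]]] ++ [A [B [C [D a]] + [B [C [D a]]]]]]

6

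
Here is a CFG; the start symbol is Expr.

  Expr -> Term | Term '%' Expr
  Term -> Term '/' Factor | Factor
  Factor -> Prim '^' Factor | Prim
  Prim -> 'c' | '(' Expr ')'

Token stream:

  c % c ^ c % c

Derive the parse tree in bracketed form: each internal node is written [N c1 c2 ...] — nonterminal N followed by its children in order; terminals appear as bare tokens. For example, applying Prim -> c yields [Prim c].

Expr
Term % Expr
Factor % Expr
Prim % Expr
c % Expr
c % Term % Expr
c % Factor % Expr
c % Prim ^ Factor % Expr
c % c ^ Factor % Expr
c % c ^ Prim % Expr
c % c ^ c % Expr
c % c ^ c % Term
c % c ^ c % Factor
c % c ^ c % Prim
c % c ^ c % c

[Expr [Term [Factor [Prim c]]] % [Expr [Term [Factor [Prim c] ^ [Factor [Prim c]]]] % [Expr [Term [Factor [Prim c]]]]]]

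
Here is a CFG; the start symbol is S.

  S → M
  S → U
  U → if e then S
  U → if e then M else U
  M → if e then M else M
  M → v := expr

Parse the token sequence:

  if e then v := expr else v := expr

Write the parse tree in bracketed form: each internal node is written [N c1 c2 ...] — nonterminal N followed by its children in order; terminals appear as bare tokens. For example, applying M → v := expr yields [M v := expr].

S
M
if e then M else M
if e then v := expr else M
if e then v := expr else v := expr

[S [M if e then [M v := expr] else [M v := expr]]]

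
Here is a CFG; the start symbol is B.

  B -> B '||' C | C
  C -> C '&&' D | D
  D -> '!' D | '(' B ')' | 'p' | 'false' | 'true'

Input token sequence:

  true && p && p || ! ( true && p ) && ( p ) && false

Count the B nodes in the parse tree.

4

[B [B [C [C [C [D true]] && [D p]] && [D p]]] || [C [C [C [D ! [D ( [B [C [C [D true]] && [D p]]] )]]] && [D ( [B [C [D p]]] )]] && [D false]]]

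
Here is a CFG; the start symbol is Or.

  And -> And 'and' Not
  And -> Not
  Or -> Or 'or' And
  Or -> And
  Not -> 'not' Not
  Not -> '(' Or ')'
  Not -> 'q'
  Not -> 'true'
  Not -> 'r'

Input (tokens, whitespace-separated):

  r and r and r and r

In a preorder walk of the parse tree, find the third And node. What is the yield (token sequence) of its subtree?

[Or [And [And [And [And [Not r]] and [Not r]] and [Not r]] and [Not r]]]

r and r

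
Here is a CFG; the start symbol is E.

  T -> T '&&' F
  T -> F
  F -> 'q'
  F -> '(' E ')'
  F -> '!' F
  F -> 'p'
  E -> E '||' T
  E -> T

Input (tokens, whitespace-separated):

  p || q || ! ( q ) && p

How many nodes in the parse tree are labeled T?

[E [E [E [T [F p]]] || [T [F q]]] || [T [T [F ! [F ( [E [T [F q]]] )]]] && [F p]]]

5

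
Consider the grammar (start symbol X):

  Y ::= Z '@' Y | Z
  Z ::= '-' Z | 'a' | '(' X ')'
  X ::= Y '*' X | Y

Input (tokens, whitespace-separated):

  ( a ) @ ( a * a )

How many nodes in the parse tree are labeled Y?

5

[X [Y [Z ( [X [Y [Z a]]] )] @ [Y [Z ( [X [Y [Z a]] * [X [Y [Z a]]]] )]]]]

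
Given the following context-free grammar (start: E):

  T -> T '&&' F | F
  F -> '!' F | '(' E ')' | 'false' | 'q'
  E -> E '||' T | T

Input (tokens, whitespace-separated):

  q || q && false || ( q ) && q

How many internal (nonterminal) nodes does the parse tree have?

[E [E [E [T [F q]]] || [T [T [F q]] && [F false]]] || [T [T [F ( [E [T [F q]]] )]] && [F q]]]

16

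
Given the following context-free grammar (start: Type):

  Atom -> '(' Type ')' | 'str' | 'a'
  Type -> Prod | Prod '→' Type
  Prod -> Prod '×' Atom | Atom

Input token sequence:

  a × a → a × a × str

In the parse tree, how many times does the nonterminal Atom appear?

[Type [Prod [Prod [Atom a]] × [Atom a]] → [Type [Prod [Prod [Prod [Atom a]] × [Atom a]] × [Atom str]]]]

5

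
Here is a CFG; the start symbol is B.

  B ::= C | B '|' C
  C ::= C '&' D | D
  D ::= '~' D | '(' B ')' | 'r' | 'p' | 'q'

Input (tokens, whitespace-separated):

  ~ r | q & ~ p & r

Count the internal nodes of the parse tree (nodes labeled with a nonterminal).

[B [B [C [D ~ [D r]]]] | [C [C [C [D q]] & [D ~ [D p]]] & [D r]]]

12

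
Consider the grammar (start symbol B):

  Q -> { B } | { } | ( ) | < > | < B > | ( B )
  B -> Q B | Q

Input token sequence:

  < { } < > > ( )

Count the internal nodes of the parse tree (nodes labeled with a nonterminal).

[B [Q < [B [Q { }] [B [Q < >]]] >] [B [Q ( )]]]

8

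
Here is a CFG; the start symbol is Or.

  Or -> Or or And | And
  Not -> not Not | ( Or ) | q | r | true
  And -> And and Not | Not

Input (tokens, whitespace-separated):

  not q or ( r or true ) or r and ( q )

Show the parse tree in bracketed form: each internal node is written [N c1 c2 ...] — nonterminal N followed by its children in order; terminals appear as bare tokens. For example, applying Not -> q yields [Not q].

[Or [Or [Or [And [Not not [Not q]]]] or [And [Not ( [Or [Or [And [Not r]]] or [And [Not true]]] )]]] or [And [And [Not r]] and [Not ( [Or [And [Not q]]] )]]]

Or
Or or And
Or or And or And
And or And or And
Not or And or And
not Not or And or And
not q or And or And
not q or Not or And
not q or ( Or ) or And
not q or ( Or or And ) or And
not q or ( And or And ) or And
not q or ( Not or And ) or And
not q or ( r or And ) or And
not q or ( r or Not ) or And
not q or ( r or true ) or And
not q or ( r or true ) or And and Not
not q or ( r or true ) or Not and Not
not q or ( r or true ) or r and Not
not q or ( r or true ) or r and ( Or )
not q or ( r or true ) or r and ( And )
not q or ( r or true ) or r and ( Not )
not q or ( r or true ) or r and ( q )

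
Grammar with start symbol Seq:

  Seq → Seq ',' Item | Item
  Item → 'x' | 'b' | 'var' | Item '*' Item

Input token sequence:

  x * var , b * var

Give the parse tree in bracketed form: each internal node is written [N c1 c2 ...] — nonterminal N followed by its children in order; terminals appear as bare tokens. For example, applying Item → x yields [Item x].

Seq
Seq , Item
Item , Item
Item * Item , Item
x * Item , Item
x * var , Item
x * var , Item * Item
x * var , b * Item
x * var , b * var

[Seq [Seq [Item [Item x] * [Item var]]] , [Item [Item b] * [Item var]]]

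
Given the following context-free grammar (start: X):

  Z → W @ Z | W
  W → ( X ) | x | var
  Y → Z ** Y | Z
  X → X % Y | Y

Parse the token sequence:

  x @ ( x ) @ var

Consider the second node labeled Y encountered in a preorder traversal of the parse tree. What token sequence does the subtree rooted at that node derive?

x

[X [Y [Z [W x] @ [Z [W ( [X [Y [Z [W x]]]] )] @ [Z [W var]]]]]]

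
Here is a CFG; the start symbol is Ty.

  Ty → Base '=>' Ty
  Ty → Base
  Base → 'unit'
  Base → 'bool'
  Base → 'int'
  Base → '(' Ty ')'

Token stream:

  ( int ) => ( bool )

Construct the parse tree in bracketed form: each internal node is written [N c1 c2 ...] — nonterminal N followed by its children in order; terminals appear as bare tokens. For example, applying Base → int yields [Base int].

[Ty [Base ( [Ty [Base int]] )] => [Ty [Base ( [Ty [Base bool]] )]]]

Ty
Base => Ty
( Ty ) => Ty
( Base ) => Ty
( int ) => Ty
( int ) => Base
( int ) => ( Ty )
( int ) => ( Base )
( int ) => ( bool )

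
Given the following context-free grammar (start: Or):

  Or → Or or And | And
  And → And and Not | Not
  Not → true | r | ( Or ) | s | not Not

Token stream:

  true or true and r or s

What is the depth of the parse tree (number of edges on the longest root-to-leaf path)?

5

[Or [Or [Or [And [Not true]]] or [And [And [Not true]] and [Not r]]] or [And [Not s]]]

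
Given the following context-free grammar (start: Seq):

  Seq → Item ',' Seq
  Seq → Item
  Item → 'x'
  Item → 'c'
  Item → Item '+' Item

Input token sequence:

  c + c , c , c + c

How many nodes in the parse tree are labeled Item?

7

[Seq [Item [Item c] + [Item c]] , [Seq [Item c] , [Seq [Item [Item c] + [Item c]]]]]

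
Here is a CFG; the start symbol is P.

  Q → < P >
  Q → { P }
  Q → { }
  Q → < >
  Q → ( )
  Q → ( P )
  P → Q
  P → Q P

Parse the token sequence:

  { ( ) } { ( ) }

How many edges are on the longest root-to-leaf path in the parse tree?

5

[P [Q { [P [Q ( )]] }] [P [Q { [P [Q ( )]] }]]]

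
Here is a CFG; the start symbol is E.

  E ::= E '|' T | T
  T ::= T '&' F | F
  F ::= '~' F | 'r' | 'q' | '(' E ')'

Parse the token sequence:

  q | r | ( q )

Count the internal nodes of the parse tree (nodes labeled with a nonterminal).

12

[E [E [E [T [F q]]] | [T [F r]]] | [T [F ( [E [T [F q]]] )]]]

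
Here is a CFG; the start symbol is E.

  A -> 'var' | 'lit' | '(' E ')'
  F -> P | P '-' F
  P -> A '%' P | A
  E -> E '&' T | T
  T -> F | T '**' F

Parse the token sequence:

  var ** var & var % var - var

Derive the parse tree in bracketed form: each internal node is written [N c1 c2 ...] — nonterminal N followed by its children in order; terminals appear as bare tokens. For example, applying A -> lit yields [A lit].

E
E & T
T & T
T ** F & T
F ** F & T
P ** F & T
A ** F & T
var ** F & T
var ** P & T
var ** A & T
var ** var & T
var ** var & F
var ** var & P - F
var ** var & A % P - F
var ** var & var % P - F
var ** var & var % A - F
var ** var & var % var - F
var ** var & var % var - P
var ** var & var % var - A
var ** var & var % var - var

[E [E [T [T [F [P [A var]]]] ** [F [P [A var]]]]] & [T [F [P [A var] % [P [A var]]] - [F [P [A var]]]]]]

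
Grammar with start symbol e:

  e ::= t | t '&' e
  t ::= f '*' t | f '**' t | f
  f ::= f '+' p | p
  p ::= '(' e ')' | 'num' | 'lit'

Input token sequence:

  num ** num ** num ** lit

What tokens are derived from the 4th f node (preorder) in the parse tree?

lit

[e [t [f [p num]] ** [t [f [p num]] ** [t [f [p num]] ** [t [f [p lit]]]]]]]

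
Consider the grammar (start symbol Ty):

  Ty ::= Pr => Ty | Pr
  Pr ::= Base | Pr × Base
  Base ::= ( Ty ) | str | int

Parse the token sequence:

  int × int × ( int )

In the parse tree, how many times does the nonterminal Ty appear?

[Ty [Pr [Pr [Pr [Base int]] × [Base int]] × [Base ( [Ty [Pr [Base int]]] )]]]

2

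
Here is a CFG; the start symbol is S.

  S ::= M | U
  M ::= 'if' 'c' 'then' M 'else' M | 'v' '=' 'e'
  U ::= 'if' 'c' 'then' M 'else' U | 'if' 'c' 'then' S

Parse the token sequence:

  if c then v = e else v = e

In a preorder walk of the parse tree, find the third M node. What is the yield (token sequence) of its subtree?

v = e

[S [M if c then [M v = e] else [M v = e]]]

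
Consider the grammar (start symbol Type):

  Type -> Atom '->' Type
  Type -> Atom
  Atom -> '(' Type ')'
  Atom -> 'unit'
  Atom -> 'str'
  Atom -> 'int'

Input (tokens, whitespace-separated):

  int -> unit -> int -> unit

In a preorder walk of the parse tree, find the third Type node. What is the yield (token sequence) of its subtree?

int -> unit

[Type [Atom int] -> [Type [Atom unit] -> [Type [Atom int] -> [Type [Atom unit]]]]]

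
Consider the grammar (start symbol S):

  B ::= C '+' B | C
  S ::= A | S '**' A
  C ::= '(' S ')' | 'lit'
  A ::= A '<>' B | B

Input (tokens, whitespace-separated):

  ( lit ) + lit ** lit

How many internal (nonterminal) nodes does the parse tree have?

[S [S [A [B [C ( [S [A [B [C lit]]]] )] + [B [C lit]]]]] ** [A [B [C lit]]]]

14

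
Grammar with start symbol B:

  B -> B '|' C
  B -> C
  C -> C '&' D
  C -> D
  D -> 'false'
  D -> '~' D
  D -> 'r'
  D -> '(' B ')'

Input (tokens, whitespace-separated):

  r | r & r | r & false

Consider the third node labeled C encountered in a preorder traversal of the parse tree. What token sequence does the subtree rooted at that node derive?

[B [B [B [C [D r]]] | [C [C [D r]] & [D r]]] | [C [C [D r]] & [D false]]]

r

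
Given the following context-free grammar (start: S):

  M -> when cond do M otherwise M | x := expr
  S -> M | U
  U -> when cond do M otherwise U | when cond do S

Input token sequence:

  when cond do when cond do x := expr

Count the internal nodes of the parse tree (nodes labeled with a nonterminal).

6

[S [U when cond do [S [U when cond do [S [M x := expr]]]]]]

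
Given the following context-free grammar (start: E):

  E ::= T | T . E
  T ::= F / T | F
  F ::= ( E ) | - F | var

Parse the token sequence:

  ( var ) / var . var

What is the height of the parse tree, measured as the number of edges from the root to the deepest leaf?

[E [T [F ( [E [T [F var]]] )] / [T [F var]]] . [E [T [F var]]]]

6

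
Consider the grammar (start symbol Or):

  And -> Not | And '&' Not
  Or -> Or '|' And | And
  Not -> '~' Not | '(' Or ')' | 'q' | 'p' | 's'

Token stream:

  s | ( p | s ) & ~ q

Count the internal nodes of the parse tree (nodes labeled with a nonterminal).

[Or [Or [And [Not s]]] | [And [And [Not ( [Or [Or [And [Not p]]] | [And [Not s]]] )]] & [Not ~ [Not q]]]]

15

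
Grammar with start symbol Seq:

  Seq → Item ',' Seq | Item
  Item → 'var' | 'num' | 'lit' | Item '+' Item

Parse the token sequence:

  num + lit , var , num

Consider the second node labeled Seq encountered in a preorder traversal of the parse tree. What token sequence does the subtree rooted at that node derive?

[Seq [Item [Item num] + [Item lit]] , [Seq [Item var] , [Seq [Item num]]]]

var , num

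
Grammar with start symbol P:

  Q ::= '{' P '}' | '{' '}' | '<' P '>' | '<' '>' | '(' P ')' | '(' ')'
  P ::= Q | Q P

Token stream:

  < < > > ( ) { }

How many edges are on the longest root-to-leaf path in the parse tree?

[P [Q < [P [Q < >]] >] [P [Q ( )] [P [Q { }]]]]

4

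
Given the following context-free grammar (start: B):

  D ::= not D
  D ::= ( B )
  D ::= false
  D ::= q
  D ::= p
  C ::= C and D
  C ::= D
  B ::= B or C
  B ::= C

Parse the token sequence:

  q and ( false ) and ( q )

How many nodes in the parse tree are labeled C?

5

[B [C [C [C [D q]] and [D ( [B [C [D false]]] )]] and [D ( [B [C [D q]]] )]]]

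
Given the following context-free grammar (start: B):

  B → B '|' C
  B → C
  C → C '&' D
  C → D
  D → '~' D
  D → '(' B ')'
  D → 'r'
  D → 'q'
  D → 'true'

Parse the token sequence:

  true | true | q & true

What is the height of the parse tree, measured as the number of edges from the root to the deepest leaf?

5

[B [B [B [C [D true]]] | [C [D true]]] | [C [C [D q]] & [D true]]]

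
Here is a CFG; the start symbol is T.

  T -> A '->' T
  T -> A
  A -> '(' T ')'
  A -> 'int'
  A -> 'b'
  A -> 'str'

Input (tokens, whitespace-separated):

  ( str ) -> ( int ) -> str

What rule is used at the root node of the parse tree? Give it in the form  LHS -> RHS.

T -> A '->' T

[T [A ( [T [A str]] )] -> [T [A ( [T [A int]] )] -> [T [A str]]]]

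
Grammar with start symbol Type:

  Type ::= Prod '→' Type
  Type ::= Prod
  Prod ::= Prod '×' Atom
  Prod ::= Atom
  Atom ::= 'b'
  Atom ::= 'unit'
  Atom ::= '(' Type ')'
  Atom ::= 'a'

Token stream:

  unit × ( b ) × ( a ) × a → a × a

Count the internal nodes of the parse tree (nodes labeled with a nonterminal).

20

[Type [Prod [Prod [Prod [Prod [Atom unit]] × [Atom ( [Type [Prod [Atom b]]] )]] × [Atom ( [Type [Prod [Atom a]]] )]] × [Atom a]] → [Type [Prod [Prod [Atom a]] × [Atom a]]]]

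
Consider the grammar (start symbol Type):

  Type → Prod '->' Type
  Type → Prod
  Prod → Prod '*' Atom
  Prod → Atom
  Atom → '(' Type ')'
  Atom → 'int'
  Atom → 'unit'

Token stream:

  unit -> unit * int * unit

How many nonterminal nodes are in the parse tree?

10

[Type [Prod [Atom unit]] -> [Type [Prod [Prod [Prod [Atom unit]] * [Atom int]] * [Atom unit]]]]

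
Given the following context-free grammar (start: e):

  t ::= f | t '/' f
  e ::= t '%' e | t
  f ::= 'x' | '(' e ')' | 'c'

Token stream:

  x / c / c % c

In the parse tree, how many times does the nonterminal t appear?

[e [t [t [t [f x]] / [f c]] / [f c]] % [e [t [f c]]]]

4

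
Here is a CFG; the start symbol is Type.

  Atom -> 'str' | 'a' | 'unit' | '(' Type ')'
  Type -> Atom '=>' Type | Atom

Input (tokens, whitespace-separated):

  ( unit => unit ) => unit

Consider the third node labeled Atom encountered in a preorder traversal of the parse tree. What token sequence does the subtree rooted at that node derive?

[Type [Atom ( [Type [Atom unit] => [Type [Atom unit]]] )] => [Type [Atom unit]]]

unit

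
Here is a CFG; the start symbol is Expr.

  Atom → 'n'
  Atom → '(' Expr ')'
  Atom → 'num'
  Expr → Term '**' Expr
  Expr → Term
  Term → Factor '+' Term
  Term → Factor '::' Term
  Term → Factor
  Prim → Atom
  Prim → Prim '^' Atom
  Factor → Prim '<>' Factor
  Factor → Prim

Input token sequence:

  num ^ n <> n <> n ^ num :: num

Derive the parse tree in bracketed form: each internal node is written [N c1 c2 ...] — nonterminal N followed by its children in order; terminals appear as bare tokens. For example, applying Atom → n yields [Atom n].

Expr
Term
Factor :: Term
Prim <> Factor :: Term
Prim ^ Atom <> Factor :: Term
Atom ^ Atom <> Factor :: Term
num ^ Atom <> Factor :: Term
num ^ n <> Factor :: Term
num ^ n <> Prim <> Factor :: Term
num ^ n <> Atom <> Factor :: Term
num ^ n <> n <> Factor :: Term
num ^ n <> n <> Prim :: Term
num ^ n <> n <> Prim ^ Atom :: Term
num ^ n <> n <> Atom ^ Atom :: Term
num ^ n <> n <> n ^ Atom :: Term
num ^ n <> n <> n ^ num :: Term
num ^ n <> n <> n ^ num :: Factor
num ^ n <> n <> n ^ num :: Prim
num ^ n <> n <> n ^ num :: Atom
num ^ n <> n <> n ^ num :: num

[Expr [Term [Factor [Prim [Prim [Atom num]] ^ [Atom n]] <> [Factor [Prim [Atom n]] <> [Factor [Prim [Prim [Atom n]] ^ [Atom num]]]]] :: [Term [Factor [Prim [Atom num]]]]]]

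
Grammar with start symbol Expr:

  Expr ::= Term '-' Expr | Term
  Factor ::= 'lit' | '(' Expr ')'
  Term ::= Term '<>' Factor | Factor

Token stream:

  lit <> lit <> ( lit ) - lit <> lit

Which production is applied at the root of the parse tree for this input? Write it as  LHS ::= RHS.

[Expr [Term [Term [Term [Factor lit]] <> [Factor lit]] <> [Factor ( [Expr [Term [Factor lit]]] )]] - [Expr [Term [Term [Factor lit]] <> [Factor lit]]]]

Expr ::= Term '-' Expr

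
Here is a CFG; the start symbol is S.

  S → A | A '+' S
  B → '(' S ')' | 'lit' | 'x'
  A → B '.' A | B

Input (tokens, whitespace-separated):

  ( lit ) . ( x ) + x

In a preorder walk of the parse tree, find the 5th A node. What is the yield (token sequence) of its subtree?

x

[S [A [B ( [S [A [B lit]]] )] . [A [B ( [S [A [B x]]] )]]] + [S [A [B x]]]]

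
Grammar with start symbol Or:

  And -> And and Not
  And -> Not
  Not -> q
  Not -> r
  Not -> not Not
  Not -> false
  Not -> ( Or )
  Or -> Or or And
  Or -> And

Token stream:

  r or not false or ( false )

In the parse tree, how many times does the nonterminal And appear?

[Or [Or [Or [And [Not r]]] or [And [Not not [Not false]]]] or [And [Not ( [Or [And [Not false]]] )]]]

4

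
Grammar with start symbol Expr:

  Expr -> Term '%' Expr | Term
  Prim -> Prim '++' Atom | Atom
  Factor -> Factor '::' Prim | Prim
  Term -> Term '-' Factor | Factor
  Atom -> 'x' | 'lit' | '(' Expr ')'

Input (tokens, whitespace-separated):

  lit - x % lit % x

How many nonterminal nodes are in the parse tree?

19

[Expr [Term [Term [Factor [Prim [Atom lit]]]] - [Factor [Prim [Atom x]]]] % [Expr [Term [Factor [Prim [Atom lit]]]] % [Expr [Term [Factor [Prim [Atom x]]]]]]]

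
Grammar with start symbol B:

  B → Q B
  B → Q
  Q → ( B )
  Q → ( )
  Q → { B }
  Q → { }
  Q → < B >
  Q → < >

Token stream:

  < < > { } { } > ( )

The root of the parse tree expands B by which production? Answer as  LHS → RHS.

B → Q B

[B [Q < [B [Q < >] [B [Q { }] [B [Q { }]]]] >] [B [Q ( )]]]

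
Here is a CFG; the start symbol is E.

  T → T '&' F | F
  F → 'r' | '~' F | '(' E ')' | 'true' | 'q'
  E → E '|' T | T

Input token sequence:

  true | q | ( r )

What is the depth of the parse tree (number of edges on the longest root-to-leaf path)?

[E [E [E [T [F true]]] | [T [F q]]] | [T [F ( [E [T [F r]]] )]]]

6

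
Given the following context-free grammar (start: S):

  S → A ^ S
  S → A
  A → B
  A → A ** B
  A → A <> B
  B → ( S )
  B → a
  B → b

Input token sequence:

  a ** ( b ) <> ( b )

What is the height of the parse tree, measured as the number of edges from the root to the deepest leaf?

[S [A [A [A [B a]] ** [B ( [S [A [B b]]] )]] <> [B ( [S [A [B b]]] )]]]

7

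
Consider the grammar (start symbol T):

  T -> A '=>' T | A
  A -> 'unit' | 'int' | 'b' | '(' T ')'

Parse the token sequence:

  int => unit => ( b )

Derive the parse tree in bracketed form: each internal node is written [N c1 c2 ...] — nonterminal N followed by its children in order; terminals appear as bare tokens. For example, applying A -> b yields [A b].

[T [A int] => [T [A unit] => [T [A ( [T [A b]] )]]]]

T
A => T
int => T
int => A => T
int => unit => T
int => unit => A
int => unit => ( T )
int => unit => ( A )
int => unit => ( b )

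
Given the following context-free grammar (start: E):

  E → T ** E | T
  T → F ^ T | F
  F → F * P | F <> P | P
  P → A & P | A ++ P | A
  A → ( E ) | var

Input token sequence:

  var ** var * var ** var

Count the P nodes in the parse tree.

[E [T [F [P [A var]]]] ** [E [T [F [F [P [A var]]] * [P [A var]]]] ** [E [T [F [P [A var]]]]]]]

4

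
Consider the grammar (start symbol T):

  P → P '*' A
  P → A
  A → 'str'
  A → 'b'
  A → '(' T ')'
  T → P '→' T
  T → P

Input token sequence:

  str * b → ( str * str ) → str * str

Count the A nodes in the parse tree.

[T [P [P [A str]] * [A b]] → [T [P [A ( [T [P [P [A str]] * [A str]]] )]] → [T [P [P [A str]] * [A str]]]]]

7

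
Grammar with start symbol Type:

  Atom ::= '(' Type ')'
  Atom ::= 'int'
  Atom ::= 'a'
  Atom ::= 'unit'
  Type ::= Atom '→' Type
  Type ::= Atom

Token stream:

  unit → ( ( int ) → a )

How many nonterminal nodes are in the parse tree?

10

[Type [Atom unit] → [Type [Atom ( [Type [Atom ( [Type [Atom int]] )] → [Type [Atom a]]] )]]]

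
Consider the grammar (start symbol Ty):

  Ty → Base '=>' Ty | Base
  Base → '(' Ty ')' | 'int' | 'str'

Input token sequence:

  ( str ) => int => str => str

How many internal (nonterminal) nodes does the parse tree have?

10

[Ty [Base ( [Ty [Base str]] )] => [Ty [Base int] => [Ty [Base str] => [Ty [Base str]]]]]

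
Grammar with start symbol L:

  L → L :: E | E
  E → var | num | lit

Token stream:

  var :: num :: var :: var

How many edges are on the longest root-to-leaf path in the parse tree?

5

[L [L [L [L [E var]] :: [E num]] :: [E var]] :: [E var]]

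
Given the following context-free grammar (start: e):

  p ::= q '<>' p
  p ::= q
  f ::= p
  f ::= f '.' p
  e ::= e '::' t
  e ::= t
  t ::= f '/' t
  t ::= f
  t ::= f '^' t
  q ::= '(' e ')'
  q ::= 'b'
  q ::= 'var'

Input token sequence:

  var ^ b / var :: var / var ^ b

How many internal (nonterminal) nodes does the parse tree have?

[e [e [t [f [p [q var]]] ^ [t [f [p [q b]]] / [t [f [p [q var]]]]]]] :: [t [f [p [q var]]] / [t [f [p [q var]]] ^ [t [f [p [q b]]]]]]]

26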